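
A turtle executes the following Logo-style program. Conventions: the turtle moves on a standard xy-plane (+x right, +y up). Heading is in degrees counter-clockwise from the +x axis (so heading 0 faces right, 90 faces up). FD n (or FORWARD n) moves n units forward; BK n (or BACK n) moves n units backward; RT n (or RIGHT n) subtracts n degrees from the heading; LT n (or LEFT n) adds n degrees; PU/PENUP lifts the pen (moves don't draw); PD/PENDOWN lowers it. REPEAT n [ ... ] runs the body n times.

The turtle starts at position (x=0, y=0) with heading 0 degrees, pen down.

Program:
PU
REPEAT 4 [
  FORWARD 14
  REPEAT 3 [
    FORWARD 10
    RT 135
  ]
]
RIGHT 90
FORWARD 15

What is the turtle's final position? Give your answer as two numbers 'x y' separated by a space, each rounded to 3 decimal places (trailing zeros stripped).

Executing turtle program step by step:
Start: pos=(0,0), heading=0, pen down
PU: pen up
REPEAT 4 [
  -- iteration 1/4 --
  FD 14: (0,0) -> (14,0) [heading=0, move]
  REPEAT 3 [
    -- iteration 1/3 --
    FD 10: (14,0) -> (24,0) [heading=0, move]
    RT 135: heading 0 -> 225
    -- iteration 2/3 --
    FD 10: (24,0) -> (16.929,-7.071) [heading=225, move]
    RT 135: heading 225 -> 90
    -- iteration 3/3 --
    FD 10: (16.929,-7.071) -> (16.929,2.929) [heading=90, move]
    RT 135: heading 90 -> 315
  ]
  -- iteration 2/4 --
  FD 14: (16.929,2.929) -> (26.828,-6.971) [heading=315, move]
  REPEAT 3 [
    -- iteration 1/3 --
    FD 10: (26.828,-6.971) -> (33.899,-14.042) [heading=315, move]
    RT 135: heading 315 -> 180
    -- iteration 2/3 --
    FD 10: (33.899,-14.042) -> (23.899,-14.042) [heading=180, move]
    RT 135: heading 180 -> 45
    -- iteration 3/3 --
    FD 10: (23.899,-14.042) -> (30.971,-6.971) [heading=45, move]
    RT 135: heading 45 -> 270
  ]
  -- iteration 3/4 --
  FD 14: (30.971,-6.971) -> (30.971,-20.971) [heading=270, move]
  REPEAT 3 [
    -- iteration 1/3 --
    FD 10: (30.971,-20.971) -> (30.971,-30.971) [heading=270, move]
    RT 135: heading 270 -> 135
    -- iteration 2/3 --
    FD 10: (30.971,-30.971) -> (23.899,-23.899) [heading=135, move]
    RT 135: heading 135 -> 0
    -- iteration 3/3 --
    FD 10: (23.899,-23.899) -> (33.899,-23.899) [heading=0, move]
    RT 135: heading 0 -> 225
  ]
  -- iteration 4/4 --
  FD 14: (33.899,-23.899) -> (24,-33.799) [heading=225, move]
  REPEAT 3 [
    -- iteration 1/3 --
    FD 10: (24,-33.799) -> (16.929,-40.87) [heading=225, move]
    RT 135: heading 225 -> 90
    -- iteration 2/3 --
    FD 10: (16.929,-40.87) -> (16.929,-30.87) [heading=90, move]
    RT 135: heading 90 -> 315
    -- iteration 3/3 --
    FD 10: (16.929,-30.87) -> (24,-37.941) [heading=315, move]
    RT 135: heading 315 -> 180
  ]
]
RT 90: heading 180 -> 90
FD 15: (24,-37.941) -> (24,-22.941) [heading=90, move]
Final: pos=(24,-22.941), heading=90, 0 segment(s) drawn

Answer: 24 -22.941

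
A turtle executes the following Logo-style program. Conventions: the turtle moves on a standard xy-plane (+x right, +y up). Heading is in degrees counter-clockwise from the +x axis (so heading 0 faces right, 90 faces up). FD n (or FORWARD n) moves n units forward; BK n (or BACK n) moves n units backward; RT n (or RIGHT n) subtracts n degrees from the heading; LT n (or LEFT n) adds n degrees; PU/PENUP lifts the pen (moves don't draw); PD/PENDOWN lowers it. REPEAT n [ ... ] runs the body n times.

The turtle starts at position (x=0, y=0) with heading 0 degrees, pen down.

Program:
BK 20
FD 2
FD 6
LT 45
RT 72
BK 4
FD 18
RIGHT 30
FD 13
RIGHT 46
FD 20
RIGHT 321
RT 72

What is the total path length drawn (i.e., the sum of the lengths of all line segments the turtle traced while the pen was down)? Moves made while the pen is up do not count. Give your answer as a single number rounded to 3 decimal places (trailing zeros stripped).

Answer: 83

Derivation:
Executing turtle program step by step:
Start: pos=(0,0), heading=0, pen down
BK 20: (0,0) -> (-20,0) [heading=0, draw]
FD 2: (-20,0) -> (-18,0) [heading=0, draw]
FD 6: (-18,0) -> (-12,0) [heading=0, draw]
LT 45: heading 0 -> 45
RT 72: heading 45 -> 333
BK 4: (-12,0) -> (-15.564,1.816) [heading=333, draw]
FD 18: (-15.564,1.816) -> (0.474,-6.356) [heading=333, draw]
RT 30: heading 333 -> 303
FD 13: (0.474,-6.356) -> (7.554,-17.259) [heading=303, draw]
RT 46: heading 303 -> 257
FD 20: (7.554,-17.259) -> (3.055,-36.746) [heading=257, draw]
RT 321: heading 257 -> 296
RT 72: heading 296 -> 224
Final: pos=(3.055,-36.746), heading=224, 7 segment(s) drawn

Segment lengths:
  seg 1: (0,0) -> (-20,0), length = 20
  seg 2: (-20,0) -> (-18,0), length = 2
  seg 3: (-18,0) -> (-12,0), length = 6
  seg 4: (-12,0) -> (-15.564,1.816), length = 4
  seg 5: (-15.564,1.816) -> (0.474,-6.356), length = 18
  seg 6: (0.474,-6.356) -> (7.554,-17.259), length = 13
  seg 7: (7.554,-17.259) -> (3.055,-36.746), length = 20
Total = 83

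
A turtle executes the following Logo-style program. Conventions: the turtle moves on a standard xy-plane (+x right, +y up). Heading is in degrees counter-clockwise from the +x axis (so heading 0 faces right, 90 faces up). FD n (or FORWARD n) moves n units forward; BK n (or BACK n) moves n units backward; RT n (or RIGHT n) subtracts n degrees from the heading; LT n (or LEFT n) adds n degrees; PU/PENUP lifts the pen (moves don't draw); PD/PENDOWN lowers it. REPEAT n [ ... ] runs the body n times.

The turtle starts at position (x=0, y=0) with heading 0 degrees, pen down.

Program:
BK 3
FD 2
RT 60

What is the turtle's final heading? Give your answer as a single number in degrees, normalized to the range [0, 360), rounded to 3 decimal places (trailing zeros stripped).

Executing turtle program step by step:
Start: pos=(0,0), heading=0, pen down
BK 3: (0,0) -> (-3,0) [heading=0, draw]
FD 2: (-3,0) -> (-1,0) [heading=0, draw]
RT 60: heading 0 -> 300
Final: pos=(-1,0), heading=300, 2 segment(s) drawn

Answer: 300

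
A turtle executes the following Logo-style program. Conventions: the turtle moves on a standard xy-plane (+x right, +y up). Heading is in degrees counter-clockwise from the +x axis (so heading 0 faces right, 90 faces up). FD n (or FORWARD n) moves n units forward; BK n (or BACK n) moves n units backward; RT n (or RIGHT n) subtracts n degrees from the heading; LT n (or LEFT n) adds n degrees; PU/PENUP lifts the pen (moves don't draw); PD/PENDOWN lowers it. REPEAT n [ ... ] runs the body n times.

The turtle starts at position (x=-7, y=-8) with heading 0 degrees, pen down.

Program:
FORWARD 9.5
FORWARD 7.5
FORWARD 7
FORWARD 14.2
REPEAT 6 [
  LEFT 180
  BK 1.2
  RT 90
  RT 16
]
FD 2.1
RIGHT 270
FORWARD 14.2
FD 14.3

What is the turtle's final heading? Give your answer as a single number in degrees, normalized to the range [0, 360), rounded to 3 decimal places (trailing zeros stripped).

Executing turtle program step by step:
Start: pos=(-7,-8), heading=0, pen down
FD 9.5: (-7,-8) -> (2.5,-8) [heading=0, draw]
FD 7.5: (2.5,-8) -> (10,-8) [heading=0, draw]
FD 7: (10,-8) -> (17,-8) [heading=0, draw]
FD 14.2: (17,-8) -> (31.2,-8) [heading=0, draw]
REPEAT 6 [
  -- iteration 1/6 --
  LT 180: heading 0 -> 180
  BK 1.2: (31.2,-8) -> (32.4,-8) [heading=180, draw]
  RT 90: heading 180 -> 90
  RT 16: heading 90 -> 74
  -- iteration 2/6 --
  LT 180: heading 74 -> 254
  BK 1.2: (32.4,-8) -> (32.731,-6.846) [heading=254, draw]
  RT 90: heading 254 -> 164
  RT 16: heading 164 -> 148
  -- iteration 3/6 --
  LT 180: heading 148 -> 328
  BK 1.2: (32.731,-6.846) -> (31.713,-6.211) [heading=328, draw]
  RT 90: heading 328 -> 238
  RT 16: heading 238 -> 222
  -- iteration 4/6 --
  LT 180: heading 222 -> 42
  BK 1.2: (31.713,-6.211) -> (30.821,-7.014) [heading=42, draw]
  RT 90: heading 42 -> 312
  RT 16: heading 312 -> 296
  -- iteration 5/6 --
  LT 180: heading 296 -> 116
  BK 1.2: (30.821,-7.014) -> (31.347,-8.092) [heading=116, draw]
  RT 90: heading 116 -> 26
  RT 16: heading 26 -> 10
  -- iteration 6/6 --
  LT 180: heading 10 -> 190
  BK 1.2: (31.347,-8.092) -> (32.529,-7.884) [heading=190, draw]
  RT 90: heading 190 -> 100
  RT 16: heading 100 -> 84
]
FD 2.1: (32.529,-7.884) -> (32.749,-5.795) [heading=84, draw]
RT 270: heading 84 -> 174
FD 14.2: (32.749,-5.795) -> (18.626,-4.311) [heading=174, draw]
FD 14.3: (18.626,-4.311) -> (4.405,-2.816) [heading=174, draw]
Final: pos=(4.405,-2.816), heading=174, 13 segment(s) drawn

Answer: 174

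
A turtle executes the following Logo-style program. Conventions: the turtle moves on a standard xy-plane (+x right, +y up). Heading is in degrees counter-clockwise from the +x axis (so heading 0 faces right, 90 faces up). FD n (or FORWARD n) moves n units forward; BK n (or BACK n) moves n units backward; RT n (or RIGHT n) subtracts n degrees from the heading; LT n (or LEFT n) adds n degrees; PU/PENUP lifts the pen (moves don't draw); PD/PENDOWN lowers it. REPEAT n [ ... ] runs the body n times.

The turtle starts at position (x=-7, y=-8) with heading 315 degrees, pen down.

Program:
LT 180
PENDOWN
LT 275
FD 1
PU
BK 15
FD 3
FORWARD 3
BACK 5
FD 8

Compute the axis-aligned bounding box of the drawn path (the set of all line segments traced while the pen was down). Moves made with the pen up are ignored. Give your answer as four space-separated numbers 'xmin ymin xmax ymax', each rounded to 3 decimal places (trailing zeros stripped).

Executing turtle program step by step:
Start: pos=(-7,-8), heading=315, pen down
LT 180: heading 315 -> 135
PD: pen down
LT 275: heading 135 -> 50
FD 1: (-7,-8) -> (-6.357,-7.234) [heading=50, draw]
PU: pen up
BK 15: (-6.357,-7.234) -> (-15.999,-18.725) [heading=50, move]
FD 3: (-15.999,-18.725) -> (-14.071,-16.426) [heading=50, move]
FD 3: (-14.071,-16.426) -> (-12.142,-14.128) [heading=50, move]
BK 5: (-12.142,-14.128) -> (-15.356,-17.959) [heading=50, move]
FD 8: (-15.356,-17.959) -> (-10.214,-11.83) [heading=50, move]
Final: pos=(-10.214,-11.83), heading=50, 1 segment(s) drawn

Segment endpoints: x in {-7, -6.357}, y in {-8, -7.234}
xmin=-7, ymin=-8, xmax=-6.357, ymax=-7.234

Answer: -7 -8 -6.357 -7.234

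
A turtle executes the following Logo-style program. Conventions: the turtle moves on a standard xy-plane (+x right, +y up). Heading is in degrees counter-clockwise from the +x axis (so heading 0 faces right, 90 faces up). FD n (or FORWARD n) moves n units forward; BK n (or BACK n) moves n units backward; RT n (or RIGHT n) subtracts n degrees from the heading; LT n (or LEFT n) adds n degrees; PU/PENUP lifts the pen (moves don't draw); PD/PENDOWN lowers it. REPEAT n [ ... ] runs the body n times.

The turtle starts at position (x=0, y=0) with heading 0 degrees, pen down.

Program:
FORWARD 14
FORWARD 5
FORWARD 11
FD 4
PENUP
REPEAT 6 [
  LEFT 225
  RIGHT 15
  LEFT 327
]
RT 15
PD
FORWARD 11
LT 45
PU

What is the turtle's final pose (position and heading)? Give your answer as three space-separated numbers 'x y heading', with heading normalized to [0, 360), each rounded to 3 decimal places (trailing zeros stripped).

Executing turtle program step by step:
Start: pos=(0,0), heading=0, pen down
FD 14: (0,0) -> (14,0) [heading=0, draw]
FD 5: (14,0) -> (19,0) [heading=0, draw]
FD 11: (19,0) -> (30,0) [heading=0, draw]
FD 4: (30,0) -> (34,0) [heading=0, draw]
PU: pen up
REPEAT 6 [
  -- iteration 1/6 --
  LT 225: heading 0 -> 225
  RT 15: heading 225 -> 210
  LT 327: heading 210 -> 177
  -- iteration 2/6 --
  LT 225: heading 177 -> 42
  RT 15: heading 42 -> 27
  LT 327: heading 27 -> 354
  -- iteration 3/6 --
  LT 225: heading 354 -> 219
  RT 15: heading 219 -> 204
  LT 327: heading 204 -> 171
  -- iteration 4/6 --
  LT 225: heading 171 -> 36
  RT 15: heading 36 -> 21
  LT 327: heading 21 -> 348
  -- iteration 5/6 --
  LT 225: heading 348 -> 213
  RT 15: heading 213 -> 198
  LT 327: heading 198 -> 165
  -- iteration 6/6 --
  LT 225: heading 165 -> 30
  RT 15: heading 30 -> 15
  LT 327: heading 15 -> 342
]
RT 15: heading 342 -> 327
PD: pen down
FD 11: (34,0) -> (43.225,-5.991) [heading=327, draw]
LT 45: heading 327 -> 12
PU: pen up
Final: pos=(43.225,-5.991), heading=12, 5 segment(s) drawn

Answer: 43.225 -5.991 12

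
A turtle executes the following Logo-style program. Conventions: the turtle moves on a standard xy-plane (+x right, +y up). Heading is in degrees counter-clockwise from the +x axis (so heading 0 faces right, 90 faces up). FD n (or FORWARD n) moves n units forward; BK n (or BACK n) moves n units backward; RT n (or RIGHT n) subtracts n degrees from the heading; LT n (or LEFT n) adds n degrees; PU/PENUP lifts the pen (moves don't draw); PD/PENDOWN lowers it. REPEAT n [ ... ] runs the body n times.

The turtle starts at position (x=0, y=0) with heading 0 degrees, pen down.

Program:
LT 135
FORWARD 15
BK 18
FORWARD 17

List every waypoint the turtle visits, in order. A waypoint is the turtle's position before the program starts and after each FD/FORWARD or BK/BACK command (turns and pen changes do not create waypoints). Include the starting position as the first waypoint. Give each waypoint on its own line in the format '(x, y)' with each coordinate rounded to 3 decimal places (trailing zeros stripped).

Executing turtle program step by step:
Start: pos=(0,0), heading=0, pen down
LT 135: heading 0 -> 135
FD 15: (0,0) -> (-10.607,10.607) [heading=135, draw]
BK 18: (-10.607,10.607) -> (2.121,-2.121) [heading=135, draw]
FD 17: (2.121,-2.121) -> (-9.899,9.899) [heading=135, draw]
Final: pos=(-9.899,9.899), heading=135, 3 segment(s) drawn
Waypoints (4 total):
(0, 0)
(-10.607, 10.607)
(2.121, -2.121)
(-9.899, 9.899)

Answer: (0, 0)
(-10.607, 10.607)
(2.121, -2.121)
(-9.899, 9.899)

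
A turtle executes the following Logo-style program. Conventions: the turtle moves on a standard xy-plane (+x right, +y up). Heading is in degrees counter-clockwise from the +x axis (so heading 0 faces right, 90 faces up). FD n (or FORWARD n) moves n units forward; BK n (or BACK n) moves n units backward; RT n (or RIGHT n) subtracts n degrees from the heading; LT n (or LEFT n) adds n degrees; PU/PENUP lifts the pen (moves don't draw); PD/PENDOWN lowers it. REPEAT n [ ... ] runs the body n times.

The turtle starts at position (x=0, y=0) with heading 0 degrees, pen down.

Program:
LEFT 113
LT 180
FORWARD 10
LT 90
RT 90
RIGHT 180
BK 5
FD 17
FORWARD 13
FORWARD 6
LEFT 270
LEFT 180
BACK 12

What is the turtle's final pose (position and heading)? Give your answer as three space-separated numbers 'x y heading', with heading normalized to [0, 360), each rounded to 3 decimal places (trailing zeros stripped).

Executing turtle program step by step:
Start: pos=(0,0), heading=0, pen down
LT 113: heading 0 -> 113
LT 180: heading 113 -> 293
FD 10: (0,0) -> (3.907,-9.205) [heading=293, draw]
LT 90: heading 293 -> 23
RT 90: heading 23 -> 293
RT 180: heading 293 -> 113
BK 5: (3.907,-9.205) -> (5.861,-13.808) [heading=113, draw]
FD 17: (5.861,-13.808) -> (-0.781,1.841) [heading=113, draw]
FD 13: (-0.781,1.841) -> (-5.861,13.808) [heading=113, draw]
FD 6: (-5.861,13.808) -> (-8.205,19.331) [heading=113, draw]
LT 270: heading 113 -> 23
LT 180: heading 23 -> 203
BK 12: (-8.205,19.331) -> (2.841,24.019) [heading=203, draw]
Final: pos=(2.841,24.019), heading=203, 6 segment(s) drawn

Answer: 2.841 24.019 203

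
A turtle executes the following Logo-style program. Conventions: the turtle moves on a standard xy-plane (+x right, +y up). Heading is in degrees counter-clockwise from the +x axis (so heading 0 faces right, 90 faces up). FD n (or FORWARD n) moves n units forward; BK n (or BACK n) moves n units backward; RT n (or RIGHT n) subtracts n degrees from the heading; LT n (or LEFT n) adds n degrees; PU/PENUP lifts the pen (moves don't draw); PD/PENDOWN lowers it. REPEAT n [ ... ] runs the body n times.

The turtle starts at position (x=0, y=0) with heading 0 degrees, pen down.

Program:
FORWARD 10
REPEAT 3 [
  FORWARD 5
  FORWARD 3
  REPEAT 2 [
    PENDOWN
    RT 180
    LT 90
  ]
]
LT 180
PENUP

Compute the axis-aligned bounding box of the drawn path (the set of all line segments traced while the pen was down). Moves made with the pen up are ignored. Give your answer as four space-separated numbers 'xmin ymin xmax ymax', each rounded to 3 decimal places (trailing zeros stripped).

Executing turtle program step by step:
Start: pos=(0,0), heading=0, pen down
FD 10: (0,0) -> (10,0) [heading=0, draw]
REPEAT 3 [
  -- iteration 1/3 --
  FD 5: (10,0) -> (15,0) [heading=0, draw]
  FD 3: (15,0) -> (18,0) [heading=0, draw]
  REPEAT 2 [
    -- iteration 1/2 --
    PD: pen down
    RT 180: heading 0 -> 180
    LT 90: heading 180 -> 270
    -- iteration 2/2 --
    PD: pen down
    RT 180: heading 270 -> 90
    LT 90: heading 90 -> 180
  ]
  -- iteration 2/3 --
  FD 5: (18,0) -> (13,0) [heading=180, draw]
  FD 3: (13,0) -> (10,0) [heading=180, draw]
  REPEAT 2 [
    -- iteration 1/2 --
    PD: pen down
    RT 180: heading 180 -> 0
    LT 90: heading 0 -> 90
    -- iteration 2/2 --
    PD: pen down
    RT 180: heading 90 -> 270
    LT 90: heading 270 -> 0
  ]
  -- iteration 3/3 --
  FD 5: (10,0) -> (15,0) [heading=0, draw]
  FD 3: (15,0) -> (18,0) [heading=0, draw]
  REPEAT 2 [
    -- iteration 1/2 --
    PD: pen down
    RT 180: heading 0 -> 180
    LT 90: heading 180 -> 270
    -- iteration 2/2 --
    PD: pen down
    RT 180: heading 270 -> 90
    LT 90: heading 90 -> 180
  ]
]
LT 180: heading 180 -> 0
PU: pen up
Final: pos=(18,0), heading=0, 7 segment(s) drawn

Segment endpoints: x in {0, 10, 13, 15, 18}, y in {0, 0, 0, 0, 0}
xmin=0, ymin=0, xmax=18, ymax=0

Answer: 0 0 18 0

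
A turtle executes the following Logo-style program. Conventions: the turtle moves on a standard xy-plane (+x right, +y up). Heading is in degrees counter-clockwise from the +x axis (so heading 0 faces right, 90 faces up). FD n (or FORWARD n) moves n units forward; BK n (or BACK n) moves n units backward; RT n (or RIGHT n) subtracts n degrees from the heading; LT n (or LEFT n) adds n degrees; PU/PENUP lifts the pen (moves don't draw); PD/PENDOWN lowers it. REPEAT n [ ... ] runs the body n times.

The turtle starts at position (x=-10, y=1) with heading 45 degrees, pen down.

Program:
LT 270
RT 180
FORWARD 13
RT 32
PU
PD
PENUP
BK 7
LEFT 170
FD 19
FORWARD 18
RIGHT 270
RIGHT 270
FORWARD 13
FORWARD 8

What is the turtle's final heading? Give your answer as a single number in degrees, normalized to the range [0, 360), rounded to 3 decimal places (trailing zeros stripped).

Answer: 93

Derivation:
Executing turtle program step by step:
Start: pos=(-10,1), heading=45, pen down
LT 270: heading 45 -> 315
RT 180: heading 315 -> 135
FD 13: (-10,1) -> (-19.192,10.192) [heading=135, draw]
RT 32: heading 135 -> 103
PU: pen up
PD: pen down
PU: pen up
BK 7: (-19.192,10.192) -> (-17.618,3.372) [heading=103, move]
LT 170: heading 103 -> 273
FD 19: (-17.618,3.372) -> (-16.623,-15.602) [heading=273, move]
FD 18: (-16.623,-15.602) -> (-15.681,-33.577) [heading=273, move]
RT 270: heading 273 -> 3
RT 270: heading 3 -> 93
FD 13: (-15.681,-33.577) -> (-16.362,-20.595) [heading=93, move]
FD 8: (-16.362,-20.595) -> (-16.78,-12.606) [heading=93, move]
Final: pos=(-16.78,-12.606), heading=93, 1 segment(s) drawn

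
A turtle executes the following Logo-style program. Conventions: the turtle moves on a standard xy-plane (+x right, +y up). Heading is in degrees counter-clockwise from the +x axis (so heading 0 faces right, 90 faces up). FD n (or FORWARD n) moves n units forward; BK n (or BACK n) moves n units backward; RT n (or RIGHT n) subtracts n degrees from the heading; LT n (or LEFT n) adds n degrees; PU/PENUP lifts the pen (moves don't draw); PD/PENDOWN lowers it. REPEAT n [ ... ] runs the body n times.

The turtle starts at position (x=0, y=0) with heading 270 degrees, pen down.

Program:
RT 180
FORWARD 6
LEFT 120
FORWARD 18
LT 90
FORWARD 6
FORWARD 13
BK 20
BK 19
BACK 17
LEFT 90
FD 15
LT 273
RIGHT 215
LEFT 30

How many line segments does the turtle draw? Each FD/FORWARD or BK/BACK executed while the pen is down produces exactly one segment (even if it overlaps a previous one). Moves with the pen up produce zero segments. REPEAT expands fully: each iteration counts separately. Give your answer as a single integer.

Executing turtle program step by step:
Start: pos=(0,0), heading=270, pen down
RT 180: heading 270 -> 90
FD 6: (0,0) -> (0,6) [heading=90, draw]
LT 120: heading 90 -> 210
FD 18: (0,6) -> (-15.588,-3) [heading=210, draw]
LT 90: heading 210 -> 300
FD 6: (-15.588,-3) -> (-12.588,-8.196) [heading=300, draw]
FD 13: (-12.588,-8.196) -> (-6.088,-19.454) [heading=300, draw]
BK 20: (-6.088,-19.454) -> (-16.088,-2.134) [heading=300, draw]
BK 19: (-16.088,-2.134) -> (-25.588,14.321) [heading=300, draw]
BK 17: (-25.588,14.321) -> (-34.088,29.043) [heading=300, draw]
LT 90: heading 300 -> 30
FD 15: (-34.088,29.043) -> (-21.098,36.543) [heading=30, draw]
LT 273: heading 30 -> 303
RT 215: heading 303 -> 88
LT 30: heading 88 -> 118
Final: pos=(-21.098,36.543), heading=118, 8 segment(s) drawn
Segments drawn: 8

Answer: 8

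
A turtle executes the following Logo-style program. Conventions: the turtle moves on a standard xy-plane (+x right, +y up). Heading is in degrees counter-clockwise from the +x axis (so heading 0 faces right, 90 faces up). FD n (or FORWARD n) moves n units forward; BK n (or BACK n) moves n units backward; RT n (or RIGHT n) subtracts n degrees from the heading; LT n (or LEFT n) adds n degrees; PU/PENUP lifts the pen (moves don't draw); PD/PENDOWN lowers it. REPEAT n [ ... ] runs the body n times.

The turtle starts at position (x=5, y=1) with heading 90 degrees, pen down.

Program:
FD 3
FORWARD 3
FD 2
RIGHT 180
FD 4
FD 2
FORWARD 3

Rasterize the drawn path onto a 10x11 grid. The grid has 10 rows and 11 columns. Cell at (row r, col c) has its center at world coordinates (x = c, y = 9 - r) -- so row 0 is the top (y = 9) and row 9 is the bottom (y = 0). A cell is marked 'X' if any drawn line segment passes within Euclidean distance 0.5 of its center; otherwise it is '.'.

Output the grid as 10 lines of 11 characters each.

Answer: .....X.....
.....X.....
.....X.....
.....X.....
.....X.....
.....X.....
.....X.....
.....X.....
.....X.....
.....X.....

Derivation:
Segment 0: (5,1) -> (5,4)
Segment 1: (5,4) -> (5,7)
Segment 2: (5,7) -> (5,9)
Segment 3: (5,9) -> (5,5)
Segment 4: (5,5) -> (5,3)
Segment 5: (5,3) -> (5,0)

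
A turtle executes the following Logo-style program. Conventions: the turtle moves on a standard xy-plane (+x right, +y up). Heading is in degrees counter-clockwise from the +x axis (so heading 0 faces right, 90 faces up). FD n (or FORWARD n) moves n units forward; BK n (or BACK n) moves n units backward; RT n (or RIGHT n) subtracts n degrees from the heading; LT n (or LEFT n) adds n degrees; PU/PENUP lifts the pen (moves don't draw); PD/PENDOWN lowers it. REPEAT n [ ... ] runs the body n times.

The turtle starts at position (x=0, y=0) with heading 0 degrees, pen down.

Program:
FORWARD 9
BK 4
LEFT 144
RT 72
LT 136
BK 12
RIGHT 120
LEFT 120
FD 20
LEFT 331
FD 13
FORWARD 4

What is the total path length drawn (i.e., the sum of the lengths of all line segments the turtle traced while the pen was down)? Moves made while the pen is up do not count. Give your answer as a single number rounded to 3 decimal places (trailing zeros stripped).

Answer: 62

Derivation:
Executing turtle program step by step:
Start: pos=(0,0), heading=0, pen down
FD 9: (0,0) -> (9,0) [heading=0, draw]
BK 4: (9,0) -> (5,0) [heading=0, draw]
LT 144: heading 0 -> 144
RT 72: heading 144 -> 72
LT 136: heading 72 -> 208
BK 12: (5,0) -> (15.595,5.634) [heading=208, draw]
RT 120: heading 208 -> 88
LT 120: heading 88 -> 208
FD 20: (15.595,5.634) -> (-2.064,-3.756) [heading=208, draw]
LT 331: heading 208 -> 179
FD 13: (-2.064,-3.756) -> (-15.062,-3.529) [heading=179, draw]
FD 4: (-15.062,-3.529) -> (-19.061,-3.459) [heading=179, draw]
Final: pos=(-19.061,-3.459), heading=179, 6 segment(s) drawn

Segment lengths:
  seg 1: (0,0) -> (9,0), length = 9
  seg 2: (9,0) -> (5,0), length = 4
  seg 3: (5,0) -> (15.595,5.634), length = 12
  seg 4: (15.595,5.634) -> (-2.064,-3.756), length = 20
  seg 5: (-2.064,-3.756) -> (-15.062,-3.529), length = 13
  seg 6: (-15.062,-3.529) -> (-19.061,-3.459), length = 4
Total = 62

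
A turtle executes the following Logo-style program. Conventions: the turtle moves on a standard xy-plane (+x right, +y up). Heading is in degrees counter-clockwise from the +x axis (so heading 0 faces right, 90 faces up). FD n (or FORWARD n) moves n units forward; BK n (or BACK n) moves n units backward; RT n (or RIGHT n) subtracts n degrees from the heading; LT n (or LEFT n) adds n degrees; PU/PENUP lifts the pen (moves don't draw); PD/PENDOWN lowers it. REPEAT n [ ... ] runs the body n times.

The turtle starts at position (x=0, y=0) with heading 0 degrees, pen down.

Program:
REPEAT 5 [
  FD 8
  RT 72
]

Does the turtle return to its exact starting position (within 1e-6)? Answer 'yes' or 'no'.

Executing turtle program step by step:
Start: pos=(0,0), heading=0, pen down
REPEAT 5 [
  -- iteration 1/5 --
  FD 8: (0,0) -> (8,0) [heading=0, draw]
  RT 72: heading 0 -> 288
  -- iteration 2/5 --
  FD 8: (8,0) -> (10.472,-7.608) [heading=288, draw]
  RT 72: heading 288 -> 216
  -- iteration 3/5 --
  FD 8: (10.472,-7.608) -> (4,-12.311) [heading=216, draw]
  RT 72: heading 216 -> 144
  -- iteration 4/5 --
  FD 8: (4,-12.311) -> (-2.472,-7.608) [heading=144, draw]
  RT 72: heading 144 -> 72
  -- iteration 5/5 --
  FD 8: (-2.472,-7.608) -> (0,0) [heading=72, draw]
  RT 72: heading 72 -> 0
]
Final: pos=(0,0), heading=0, 5 segment(s) drawn

Start position: (0, 0)
Final position: (0, 0)
Distance = 0; < 1e-6 -> CLOSED

Answer: yes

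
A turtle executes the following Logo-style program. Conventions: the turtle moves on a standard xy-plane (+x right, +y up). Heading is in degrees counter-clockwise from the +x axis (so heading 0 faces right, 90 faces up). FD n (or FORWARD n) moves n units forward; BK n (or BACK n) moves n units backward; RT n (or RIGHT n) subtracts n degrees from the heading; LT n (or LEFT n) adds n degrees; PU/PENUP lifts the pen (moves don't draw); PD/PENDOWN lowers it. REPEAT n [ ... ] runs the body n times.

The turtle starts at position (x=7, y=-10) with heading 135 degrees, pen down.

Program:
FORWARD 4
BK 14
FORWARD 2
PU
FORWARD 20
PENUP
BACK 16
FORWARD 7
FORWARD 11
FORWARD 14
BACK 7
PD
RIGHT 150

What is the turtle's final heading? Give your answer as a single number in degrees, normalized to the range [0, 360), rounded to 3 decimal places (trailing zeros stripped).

Executing turtle program step by step:
Start: pos=(7,-10), heading=135, pen down
FD 4: (7,-10) -> (4.172,-7.172) [heading=135, draw]
BK 14: (4.172,-7.172) -> (14.071,-17.071) [heading=135, draw]
FD 2: (14.071,-17.071) -> (12.657,-15.657) [heading=135, draw]
PU: pen up
FD 20: (12.657,-15.657) -> (-1.485,-1.515) [heading=135, move]
PU: pen up
BK 16: (-1.485,-1.515) -> (9.828,-12.828) [heading=135, move]
FD 7: (9.828,-12.828) -> (4.879,-7.879) [heading=135, move]
FD 11: (4.879,-7.879) -> (-2.899,-0.101) [heading=135, move]
FD 14: (-2.899,-0.101) -> (-12.799,9.799) [heading=135, move]
BK 7: (-12.799,9.799) -> (-7.849,4.849) [heading=135, move]
PD: pen down
RT 150: heading 135 -> 345
Final: pos=(-7.849,4.849), heading=345, 3 segment(s) drawn

Answer: 345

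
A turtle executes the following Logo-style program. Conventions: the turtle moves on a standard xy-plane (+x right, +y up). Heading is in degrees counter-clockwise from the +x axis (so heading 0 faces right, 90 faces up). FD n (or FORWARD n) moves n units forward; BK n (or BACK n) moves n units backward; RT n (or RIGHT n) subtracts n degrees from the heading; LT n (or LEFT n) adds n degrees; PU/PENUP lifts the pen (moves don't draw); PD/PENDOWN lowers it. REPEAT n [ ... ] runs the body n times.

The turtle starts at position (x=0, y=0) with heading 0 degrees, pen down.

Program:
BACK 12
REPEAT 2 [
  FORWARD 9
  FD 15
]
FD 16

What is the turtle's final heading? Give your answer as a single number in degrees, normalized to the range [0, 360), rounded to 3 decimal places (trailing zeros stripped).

Answer: 0

Derivation:
Executing turtle program step by step:
Start: pos=(0,0), heading=0, pen down
BK 12: (0,0) -> (-12,0) [heading=0, draw]
REPEAT 2 [
  -- iteration 1/2 --
  FD 9: (-12,0) -> (-3,0) [heading=0, draw]
  FD 15: (-3,0) -> (12,0) [heading=0, draw]
  -- iteration 2/2 --
  FD 9: (12,0) -> (21,0) [heading=0, draw]
  FD 15: (21,0) -> (36,0) [heading=0, draw]
]
FD 16: (36,0) -> (52,0) [heading=0, draw]
Final: pos=(52,0), heading=0, 6 segment(s) drawn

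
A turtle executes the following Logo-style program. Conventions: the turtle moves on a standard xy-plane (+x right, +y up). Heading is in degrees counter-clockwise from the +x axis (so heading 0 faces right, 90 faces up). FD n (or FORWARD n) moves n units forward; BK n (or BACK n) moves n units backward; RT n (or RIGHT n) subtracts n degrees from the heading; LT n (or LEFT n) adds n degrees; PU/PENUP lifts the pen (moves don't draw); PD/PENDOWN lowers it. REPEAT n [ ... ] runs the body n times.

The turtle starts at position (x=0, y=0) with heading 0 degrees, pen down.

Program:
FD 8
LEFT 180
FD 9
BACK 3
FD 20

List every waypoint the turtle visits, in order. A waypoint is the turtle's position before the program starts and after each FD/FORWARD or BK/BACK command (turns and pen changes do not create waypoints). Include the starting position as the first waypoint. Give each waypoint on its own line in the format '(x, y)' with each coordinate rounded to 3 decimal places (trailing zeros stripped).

Answer: (0, 0)
(8, 0)
(-1, 0)
(2, 0)
(-18, 0)

Derivation:
Executing turtle program step by step:
Start: pos=(0,0), heading=0, pen down
FD 8: (0,0) -> (8,0) [heading=0, draw]
LT 180: heading 0 -> 180
FD 9: (8,0) -> (-1,0) [heading=180, draw]
BK 3: (-1,0) -> (2,0) [heading=180, draw]
FD 20: (2,0) -> (-18,0) [heading=180, draw]
Final: pos=(-18,0), heading=180, 4 segment(s) drawn
Waypoints (5 total):
(0, 0)
(8, 0)
(-1, 0)
(2, 0)
(-18, 0)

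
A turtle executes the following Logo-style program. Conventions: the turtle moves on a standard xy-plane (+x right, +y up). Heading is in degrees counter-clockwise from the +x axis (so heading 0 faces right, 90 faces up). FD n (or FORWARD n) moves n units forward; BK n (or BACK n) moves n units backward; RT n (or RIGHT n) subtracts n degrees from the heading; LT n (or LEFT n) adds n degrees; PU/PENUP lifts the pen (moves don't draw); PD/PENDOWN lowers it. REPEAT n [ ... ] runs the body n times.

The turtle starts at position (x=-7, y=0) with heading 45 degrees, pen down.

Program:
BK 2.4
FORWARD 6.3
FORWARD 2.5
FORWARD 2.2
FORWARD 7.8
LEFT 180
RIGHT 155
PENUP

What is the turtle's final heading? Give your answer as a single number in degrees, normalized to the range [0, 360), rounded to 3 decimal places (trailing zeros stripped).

Executing turtle program step by step:
Start: pos=(-7,0), heading=45, pen down
BK 2.4: (-7,0) -> (-8.697,-1.697) [heading=45, draw]
FD 6.3: (-8.697,-1.697) -> (-4.242,2.758) [heading=45, draw]
FD 2.5: (-4.242,2.758) -> (-2.475,4.525) [heading=45, draw]
FD 2.2: (-2.475,4.525) -> (-0.919,6.081) [heading=45, draw]
FD 7.8: (-0.919,6.081) -> (4.597,11.597) [heading=45, draw]
LT 180: heading 45 -> 225
RT 155: heading 225 -> 70
PU: pen up
Final: pos=(4.597,11.597), heading=70, 5 segment(s) drawn

Answer: 70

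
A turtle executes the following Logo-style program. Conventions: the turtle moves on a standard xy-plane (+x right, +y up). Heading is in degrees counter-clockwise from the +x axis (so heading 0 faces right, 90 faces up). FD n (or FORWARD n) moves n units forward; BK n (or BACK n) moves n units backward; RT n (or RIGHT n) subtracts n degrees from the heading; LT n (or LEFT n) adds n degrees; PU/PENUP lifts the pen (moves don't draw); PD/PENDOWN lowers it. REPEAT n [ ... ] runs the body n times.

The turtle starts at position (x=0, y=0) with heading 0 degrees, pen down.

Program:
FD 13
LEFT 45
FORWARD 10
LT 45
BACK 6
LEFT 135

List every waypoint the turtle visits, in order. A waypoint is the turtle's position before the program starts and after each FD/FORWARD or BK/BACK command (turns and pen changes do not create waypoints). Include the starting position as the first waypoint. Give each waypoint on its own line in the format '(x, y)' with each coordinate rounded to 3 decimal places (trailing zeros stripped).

Answer: (0, 0)
(13, 0)
(20.071, 7.071)
(20.071, 1.071)

Derivation:
Executing turtle program step by step:
Start: pos=(0,0), heading=0, pen down
FD 13: (0,0) -> (13,0) [heading=0, draw]
LT 45: heading 0 -> 45
FD 10: (13,0) -> (20.071,7.071) [heading=45, draw]
LT 45: heading 45 -> 90
BK 6: (20.071,7.071) -> (20.071,1.071) [heading=90, draw]
LT 135: heading 90 -> 225
Final: pos=(20.071,1.071), heading=225, 3 segment(s) drawn
Waypoints (4 total):
(0, 0)
(13, 0)
(20.071, 7.071)
(20.071, 1.071)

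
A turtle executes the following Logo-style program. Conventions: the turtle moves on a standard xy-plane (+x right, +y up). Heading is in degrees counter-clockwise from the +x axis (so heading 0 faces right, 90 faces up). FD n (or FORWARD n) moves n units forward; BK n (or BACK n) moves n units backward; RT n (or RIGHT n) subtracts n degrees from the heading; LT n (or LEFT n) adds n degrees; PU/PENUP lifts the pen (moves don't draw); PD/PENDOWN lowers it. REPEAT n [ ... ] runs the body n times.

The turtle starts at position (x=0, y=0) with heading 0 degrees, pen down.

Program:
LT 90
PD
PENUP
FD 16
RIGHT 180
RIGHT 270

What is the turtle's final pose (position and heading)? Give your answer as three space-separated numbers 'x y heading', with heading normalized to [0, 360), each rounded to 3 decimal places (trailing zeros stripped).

Executing turtle program step by step:
Start: pos=(0,0), heading=0, pen down
LT 90: heading 0 -> 90
PD: pen down
PU: pen up
FD 16: (0,0) -> (0,16) [heading=90, move]
RT 180: heading 90 -> 270
RT 270: heading 270 -> 0
Final: pos=(0,16), heading=0, 0 segment(s) drawn

Answer: 0 16 0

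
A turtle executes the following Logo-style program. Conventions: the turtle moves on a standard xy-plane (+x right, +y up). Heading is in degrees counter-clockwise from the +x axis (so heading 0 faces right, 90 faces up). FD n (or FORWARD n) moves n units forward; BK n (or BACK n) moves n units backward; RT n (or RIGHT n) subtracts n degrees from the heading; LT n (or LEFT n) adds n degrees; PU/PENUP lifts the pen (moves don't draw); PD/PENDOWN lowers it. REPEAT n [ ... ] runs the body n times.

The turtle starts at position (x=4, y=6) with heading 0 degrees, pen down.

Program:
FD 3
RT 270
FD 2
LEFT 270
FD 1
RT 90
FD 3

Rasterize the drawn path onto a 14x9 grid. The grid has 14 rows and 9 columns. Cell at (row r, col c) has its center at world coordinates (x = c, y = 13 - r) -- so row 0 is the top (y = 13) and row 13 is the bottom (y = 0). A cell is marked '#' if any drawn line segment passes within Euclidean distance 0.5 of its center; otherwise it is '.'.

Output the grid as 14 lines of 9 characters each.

Answer: .........
.........
.........
.........
.........
.......##
.......##
....#####
........#
.........
.........
.........
.........
.........

Derivation:
Segment 0: (4,6) -> (7,6)
Segment 1: (7,6) -> (7,8)
Segment 2: (7,8) -> (8,8)
Segment 3: (8,8) -> (8,5)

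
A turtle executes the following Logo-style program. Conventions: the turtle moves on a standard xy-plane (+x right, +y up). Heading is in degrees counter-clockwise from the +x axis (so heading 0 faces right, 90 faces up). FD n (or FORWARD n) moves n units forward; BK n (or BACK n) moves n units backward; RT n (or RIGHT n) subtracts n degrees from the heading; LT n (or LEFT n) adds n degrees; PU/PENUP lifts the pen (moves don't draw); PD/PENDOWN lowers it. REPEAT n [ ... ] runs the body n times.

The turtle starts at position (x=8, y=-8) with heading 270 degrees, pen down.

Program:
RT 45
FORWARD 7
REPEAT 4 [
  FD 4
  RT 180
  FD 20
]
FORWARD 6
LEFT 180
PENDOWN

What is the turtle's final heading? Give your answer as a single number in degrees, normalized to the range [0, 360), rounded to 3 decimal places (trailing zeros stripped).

Answer: 45

Derivation:
Executing turtle program step by step:
Start: pos=(8,-8), heading=270, pen down
RT 45: heading 270 -> 225
FD 7: (8,-8) -> (3.05,-12.95) [heading=225, draw]
REPEAT 4 [
  -- iteration 1/4 --
  FD 4: (3.05,-12.95) -> (0.222,-15.778) [heading=225, draw]
  RT 180: heading 225 -> 45
  FD 20: (0.222,-15.778) -> (14.364,-1.636) [heading=45, draw]
  -- iteration 2/4 --
  FD 4: (14.364,-1.636) -> (17.192,1.192) [heading=45, draw]
  RT 180: heading 45 -> 225
  FD 20: (17.192,1.192) -> (3.05,-12.95) [heading=225, draw]
  -- iteration 3/4 --
  FD 4: (3.05,-12.95) -> (0.222,-15.778) [heading=225, draw]
  RT 180: heading 225 -> 45
  FD 20: (0.222,-15.778) -> (14.364,-1.636) [heading=45, draw]
  -- iteration 4/4 --
  FD 4: (14.364,-1.636) -> (17.192,1.192) [heading=45, draw]
  RT 180: heading 45 -> 225
  FD 20: (17.192,1.192) -> (3.05,-12.95) [heading=225, draw]
]
FD 6: (3.05,-12.95) -> (-1.192,-17.192) [heading=225, draw]
LT 180: heading 225 -> 45
PD: pen down
Final: pos=(-1.192,-17.192), heading=45, 10 segment(s) drawn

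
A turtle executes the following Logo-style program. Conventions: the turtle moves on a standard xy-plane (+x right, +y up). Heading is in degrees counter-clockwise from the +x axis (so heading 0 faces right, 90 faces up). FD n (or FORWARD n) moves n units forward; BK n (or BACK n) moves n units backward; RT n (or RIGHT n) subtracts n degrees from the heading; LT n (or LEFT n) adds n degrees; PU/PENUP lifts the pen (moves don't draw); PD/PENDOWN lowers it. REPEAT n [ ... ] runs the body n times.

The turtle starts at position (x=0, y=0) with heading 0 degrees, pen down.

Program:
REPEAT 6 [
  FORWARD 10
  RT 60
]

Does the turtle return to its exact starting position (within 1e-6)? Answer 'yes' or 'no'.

Answer: yes

Derivation:
Executing turtle program step by step:
Start: pos=(0,0), heading=0, pen down
REPEAT 6 [
  -- iteration 1/6 --
  FD 10: (0,0) -> (10,0) [heading=0, draw]
  RT 60: heading 0 -> 300
  -- iteration 2/6 --
  FD 10: (10,0) -> (15,-8.66) [heading=300, draw]
  RT 60: heading 300 -> 240
  -- iteration 3/6 --
  FD 10: (15,-8.66) -> (10,-17.321) [heading=240, draw]
  RT 60: heading 240 -> 180
  -- iteration 4/6 --
  FD 10: (10,-17.321) -> (0,-17.321) [heading=180, draw]
  RT 60: heading 180 -> 120
  -- iteration 5/6 --
  FD 10: (0,-17.321) -> (-5,-8.66) [heading=120, draw]
  RT 60: heading 120 -> 60
  -- iteration 6/6 --
  FD 10: (-5,-8.66) -> (0,0) [heading=60, draw]
  RT 60: heading 60 -> 0
]
Final: pos=(0,0), heading=0, 6 segment(s) drawn

Start position: (0, 0)
Final position: (0, 0)
Distance = 0; < 1e-6 -> CLOSED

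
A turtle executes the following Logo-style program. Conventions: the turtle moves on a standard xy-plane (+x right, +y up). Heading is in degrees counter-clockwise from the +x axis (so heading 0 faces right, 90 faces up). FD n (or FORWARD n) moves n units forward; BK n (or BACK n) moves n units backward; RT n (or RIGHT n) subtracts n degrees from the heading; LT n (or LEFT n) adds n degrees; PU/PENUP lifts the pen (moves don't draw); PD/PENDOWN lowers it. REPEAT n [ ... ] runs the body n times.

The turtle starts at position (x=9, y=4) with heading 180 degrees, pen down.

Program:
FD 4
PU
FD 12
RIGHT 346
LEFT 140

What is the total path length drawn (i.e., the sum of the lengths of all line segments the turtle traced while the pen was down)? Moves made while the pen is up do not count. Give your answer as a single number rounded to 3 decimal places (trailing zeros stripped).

Executing turtle program step by step:
Start: pos=(9,4), heading=180, pen down
FD 4: (9,4) -> (5,4) [heading=180, draw]
PU: pen up
FD 12: (5,4) -> (-7,4) [heading=180, move]
RT 346: heading 180 -> 194
LT 140: heading 194 -> 334
Final: pos=(-7,4), heading=334, 1 segment(s) drawn

Segment lengths:
  seg 1: (9,4) -> (5,4), length = 4
Total = 4

Answer: 4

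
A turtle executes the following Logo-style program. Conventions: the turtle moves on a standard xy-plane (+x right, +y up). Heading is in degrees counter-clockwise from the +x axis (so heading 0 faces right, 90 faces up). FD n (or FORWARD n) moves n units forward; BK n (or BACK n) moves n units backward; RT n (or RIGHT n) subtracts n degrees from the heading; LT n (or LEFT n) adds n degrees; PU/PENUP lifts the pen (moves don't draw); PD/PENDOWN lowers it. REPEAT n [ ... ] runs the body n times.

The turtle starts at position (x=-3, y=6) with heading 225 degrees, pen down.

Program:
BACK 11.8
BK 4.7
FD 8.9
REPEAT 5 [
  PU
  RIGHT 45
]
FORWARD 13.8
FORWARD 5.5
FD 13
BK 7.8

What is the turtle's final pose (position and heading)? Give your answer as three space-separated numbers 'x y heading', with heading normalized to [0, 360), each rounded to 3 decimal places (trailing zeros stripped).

Answer: 26.874 11.374 0

Derivation:
Executing turtle program step by step:
Start: pos=(-3,6), heading=225, pen down
BK 11.8: (-3,6) -> (5.344,14.344) [heading=225, draw]
BK 4.7: (5.344,14.344) -> (8.667,17.667) [heading=225, draw]
FD 8.9: (8.667,17.667) -> (2.374,11.374) [heading=225, draw]
REPEAT 5 [
  -- iteration 1/5 --
  PU: pen up
  RT 45: heading 225 -> 180
  -- iteration 2/5 --
  PU: pen up
  RT 45: heading 180 -> 135
  -- iteration 3/5 --
  PU: pen up
  RT 45: heading 135 -> 90
  -- iteration 4/5 --
  PU: pen up
  RT 45: heading 90 -> 45
  -- iteration 5/5 --
  PU: pen up
  RT 45: heading 45 -> 0
]
FD 13.8: (2.374,11.374) -> (16.174,11.374) [heading=0, move]
FD 5.5: (16.174,11.374) -> (21.674,11.374) [heading=0, move]
FD 13: (21.674,11.374) -> (34.674,11.374) [heading=0, move]
BK 7.8: (34.674,11.374) -> (26.874,11.374) [heading=0, move]
Final: pos=(26.874,11.374), heading=0, 3 segment(s) drawn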